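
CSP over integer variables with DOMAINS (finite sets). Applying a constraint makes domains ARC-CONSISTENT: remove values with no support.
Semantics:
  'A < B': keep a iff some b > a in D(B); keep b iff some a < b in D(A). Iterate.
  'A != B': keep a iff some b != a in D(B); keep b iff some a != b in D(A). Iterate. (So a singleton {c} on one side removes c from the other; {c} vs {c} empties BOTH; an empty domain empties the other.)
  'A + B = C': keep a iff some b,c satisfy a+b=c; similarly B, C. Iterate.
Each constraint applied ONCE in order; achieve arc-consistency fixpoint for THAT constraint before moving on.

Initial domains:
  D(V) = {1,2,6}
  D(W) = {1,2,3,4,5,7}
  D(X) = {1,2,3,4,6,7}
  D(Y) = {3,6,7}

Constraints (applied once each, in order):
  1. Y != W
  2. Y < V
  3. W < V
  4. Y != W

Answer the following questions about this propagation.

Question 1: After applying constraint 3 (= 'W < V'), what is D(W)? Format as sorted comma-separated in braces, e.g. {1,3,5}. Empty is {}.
Answer: {1,2,3,4,5}

Derivation:
Constraint 1 (Y != W) on D(Y)={3,6,7} D(W)={1,2,3,4,5,7}: no change
Constraint 2 (Y < V) on D(Y)={3,6,7} D(V)={1,2,6}: Y {3,6,7}->{3}; V {1,2,6}->{6}
Constraint 3 (W < V) on D(W)={1,2,3,4,5,7} D(V)={6}: W {1,2,3,4,5,7}->{1,2,3,4,5}
So after constraint 3: D(W) = {1,2,3,4,5}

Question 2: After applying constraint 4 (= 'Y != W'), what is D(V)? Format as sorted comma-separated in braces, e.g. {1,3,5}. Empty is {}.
Constraint 1 (Y != W) on D(Y)={3,6,7} D(W)={1,2,3,4,5,7}: no change
Constraint 2 (Y < V) on D(Y)={3,6,7} D(V)={1,2,6}: Y {3,6,7}->{3}; V {1,2,6}->{6}
Constraint 3 (W < V) on D(W)={1,2,3,4,5,7} D(V)={6}: W {1,2,3,4,5,7}->{1,2,3,4,5}
Constraint 4 (Y != W) on D(Y)={3} D(W)={1,2,3,4,5}: W {1,2,3,4,5}->{1,2,4,5}
So after constraint 4: D(V) = {6}

Answer: {6}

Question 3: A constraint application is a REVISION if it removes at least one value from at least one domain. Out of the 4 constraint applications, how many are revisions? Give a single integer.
Constraint 1 (Y != W) on D(Y)={3,6,7} D(W)={1,2,3,4,5,7}: no change => not a revision
Constraint 2 (Y < V) on D(Y)={3,6,7} D(V)={1,2,6}: Y {3,6,7}->{3}; V {1,2,6}->{6} => REVISION
Constraint 3 (W < V) on D(W)={1,2,3,4,5,7} D(V)={6}: W {1,2,3,4,5,7}->{1,2,3,4,5} => REVISION
Constraint 4 (Y != W) on D(Y)={3} D(W)={1,2,3,4,5}: W {1,2,3,4,5}->{1,2,4,5} => REVISION
Total revisions = 3

Answer: 3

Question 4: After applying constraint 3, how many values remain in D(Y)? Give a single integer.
Answer: 1

Derivation:
Constraint 1 (Y != W) on D(Y)={3,6,7} D(W)={1,2,3,4,5,7}: no change
Constraint 2 (Y < V) on D(Y)={3,6,7} D(V)={1,2,6}: Y {3,6,7}->{3}; V {1,2,6}->{6}
Constraint 3 (W < V) on D(W)={1,2,3,4,5,7} D(V)={6}: W {1,2,3,4,5,7}->{1,2,3,4,5}
So after constraint 3: D(Y)={3}, size = 1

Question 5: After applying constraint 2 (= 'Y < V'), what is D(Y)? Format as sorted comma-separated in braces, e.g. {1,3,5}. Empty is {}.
Answer: {3}

Derivation:
Constraint 1 (Y != W) on D(Y)={3,6,7} D(W)={1,2,3,4,5,7}: no change
Constraint 2 (Y < V) on D(Y)={3,6,7} D(V)={1,2,6}: Y {3,6,7}->{3}; V {1,2,6}->{6}
So after constraint 2: D(Y) = {3}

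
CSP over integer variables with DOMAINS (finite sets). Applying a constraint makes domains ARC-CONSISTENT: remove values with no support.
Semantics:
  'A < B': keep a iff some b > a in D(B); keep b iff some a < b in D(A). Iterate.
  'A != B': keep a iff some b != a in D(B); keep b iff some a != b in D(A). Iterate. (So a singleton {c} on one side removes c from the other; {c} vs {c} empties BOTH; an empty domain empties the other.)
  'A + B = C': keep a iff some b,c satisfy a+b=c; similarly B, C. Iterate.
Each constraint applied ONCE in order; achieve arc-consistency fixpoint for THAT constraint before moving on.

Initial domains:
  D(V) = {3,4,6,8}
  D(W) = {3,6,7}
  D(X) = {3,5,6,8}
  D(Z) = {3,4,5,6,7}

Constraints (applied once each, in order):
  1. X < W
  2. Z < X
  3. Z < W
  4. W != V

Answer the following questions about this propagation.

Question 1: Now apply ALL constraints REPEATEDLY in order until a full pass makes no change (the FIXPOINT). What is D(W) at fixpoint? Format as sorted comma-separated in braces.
pass 0 (initial): D(W)={3,6,7}
pass 1: W {3,6,7}->{6,7}; X {3,5,6,8}->{5,6}; Z {3,4,5,6,7}->{3,4,5}
pass 2: no change
Fixpoint after 2 passes: D(W) = {6,7}

Answer: {6,7}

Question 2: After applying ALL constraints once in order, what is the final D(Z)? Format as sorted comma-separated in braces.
Answer: {3,4,5}

Derivation:
Constraint 1 (X < W) on D(X)={3,5,6,8} D(W)={3,6,7}: X {3,5,6,8}->{3,5,6}; W {3,6,7}->{6,7}
Constraint 2 (Z < X) on D(Z)={3,4,5,6,7} D(X)={3,5,6}: Z {3,4,5,6,7}->{3,4,5}; X {3,5,6}->{5,6}
Constraint 3 (Z < W) on D(Z)={3,4,5} D(W)={6,7}: no change
Constraint 4 (W != V) on D(W)={6,7} D(V)={3,4,6,8}: no change
So after all 4 constraints: D(Z) = {3,4,5}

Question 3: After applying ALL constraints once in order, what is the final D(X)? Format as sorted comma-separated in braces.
Answer: {5,6}

Derivation:
Constraint 1 (X < W) on D(X)={3,5,6,8} D(W)={3,6,7}: X {3,5,6,8}->{3,5,6}; W {3,6,7}->{6,7}
Constraint 2 (Z < X) on D(Z)={3,4,5,6,7} D(X)={3,5,6}: Z {3,4,5,6,7}->{3,4,5}; X {3,5,6}->{5,6}
Constraint 3 (Z < W) on D(Z)={3,4,5} D(W)={6,7}: no change
Constraint 4 (W != V) on D(W)={6,7} D(V)={3,4,6,8}: no change
So after all 4 constraints: D(X) = {5,6}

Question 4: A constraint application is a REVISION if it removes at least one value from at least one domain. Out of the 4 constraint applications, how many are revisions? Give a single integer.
Constraint 1 (X < W) on D(X)={3,5,6,8} D(W)={3,6,7}: X {3,5,6,8}->{3,5,6}; W {3,6,7}->{6,7} => REVISION
Constraint 2 (Z < X) on D(Z)={3,4,5,6,7} D(X)={3,5,6}: Z {3,4,5,6,7}->{3,4,5}; X {3,5,6}->{5,6} => REVISION
Constraint 3 (Z < W) on D(Z)={3,4,5} D(W)={6,7}: no change => not a revision
Constraint 4 (W != V) on D(W)={6,7} D(V)={3,4,6,8}: no change => not a revision
Total revisions = 2

Answer: 2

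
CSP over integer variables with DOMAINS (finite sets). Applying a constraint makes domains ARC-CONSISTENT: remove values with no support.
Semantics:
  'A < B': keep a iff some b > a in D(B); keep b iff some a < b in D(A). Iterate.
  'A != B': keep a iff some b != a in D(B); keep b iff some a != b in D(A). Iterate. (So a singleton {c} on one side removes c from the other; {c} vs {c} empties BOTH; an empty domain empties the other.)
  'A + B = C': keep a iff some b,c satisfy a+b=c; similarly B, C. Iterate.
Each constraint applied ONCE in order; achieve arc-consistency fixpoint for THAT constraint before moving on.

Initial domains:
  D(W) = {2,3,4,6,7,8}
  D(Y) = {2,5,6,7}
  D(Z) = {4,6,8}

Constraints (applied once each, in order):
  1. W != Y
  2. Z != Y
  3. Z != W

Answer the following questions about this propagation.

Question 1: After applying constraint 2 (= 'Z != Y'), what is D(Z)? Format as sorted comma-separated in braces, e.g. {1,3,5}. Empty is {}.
Constraint 1 (W != Y) on D(W)={2,3,4,6,7,8} D(Y)={2,5,6,7}: no change
Constraint 2 (Z != Y) on D(Z)={4,6,8} D(Y)={2,5,6,7}: no change
So after constraint 2: D(Z) = {4,6,8}

Answer: {4,6,8}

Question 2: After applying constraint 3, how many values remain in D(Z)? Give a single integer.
Constraint 1 (W != Y) on D(W)={2,3,4,6,7,8} D(Y)={2,5,6,7}: no change
Constraint 2 (Z != Y) on D(Z)={4,6,8} D(Y)={2,5,6,7}: no change
Constraint 3 (Z != W) on D(Z)={4,6,8} D(W)={2,3,4,6,7,8}: no change
So after constraint 3: D(Z)={4,6,8}, size = 3

Answer: 3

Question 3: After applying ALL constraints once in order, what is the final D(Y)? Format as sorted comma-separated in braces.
Constraint 1 (W != Y) on D(W)={2,3,4,6,7,8} D(Y)={2,5,6,7}: no change
Constraint 2 (Z != Y) on D(Z)={4,6,8} D(Y)={2,5,6,7}: no change
Constraint 3 (Z != W) on D(Z)={4,6,8} D(W)={2,3,4,6,7,8}: no change
So after all 3 constraints: D(Y) = {2,5,6,7}

Answer: {2,5,6,7}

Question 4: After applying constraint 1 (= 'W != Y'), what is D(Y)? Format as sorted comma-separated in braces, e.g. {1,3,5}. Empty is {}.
Constraint 1 (W != Y) on D(W)={2,3,4,6,7,8} D(Y)={2,5,6,7}: no change
So after constraint 1: D(Y) = {2,5,6,7}

Answer: {2,5,6,7}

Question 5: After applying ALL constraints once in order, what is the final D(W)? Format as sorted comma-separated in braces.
Answer: {2,3,4,6,7,8}

Derivation:
Constraint 1 (W != Y) on D(W)={2,3,4,6,7,8} D(Y)={2,5,6,7}: no change
Constraint 2 (Z != Y) on D(Z)={4,6,8} D(Y)={2,5,6,7}: no change
Constraint 3 (Z != W) on D(Z)={4,6,8} D(W)={2,3,4,6,7,8}: no change
So after all 3 constraints: D(W) = {2,3,4,6,7,8}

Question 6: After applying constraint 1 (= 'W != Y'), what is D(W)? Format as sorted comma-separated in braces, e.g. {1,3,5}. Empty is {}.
Answer: {2,3,4,6,7,8}

Derivation:
Constraint 1 (W != Y) on D(W)={2,3,4,6,7,8} D(Y)={2,5,6,7}: no change
So after constraint 1: D(W) = {2,3,4,6,7,8}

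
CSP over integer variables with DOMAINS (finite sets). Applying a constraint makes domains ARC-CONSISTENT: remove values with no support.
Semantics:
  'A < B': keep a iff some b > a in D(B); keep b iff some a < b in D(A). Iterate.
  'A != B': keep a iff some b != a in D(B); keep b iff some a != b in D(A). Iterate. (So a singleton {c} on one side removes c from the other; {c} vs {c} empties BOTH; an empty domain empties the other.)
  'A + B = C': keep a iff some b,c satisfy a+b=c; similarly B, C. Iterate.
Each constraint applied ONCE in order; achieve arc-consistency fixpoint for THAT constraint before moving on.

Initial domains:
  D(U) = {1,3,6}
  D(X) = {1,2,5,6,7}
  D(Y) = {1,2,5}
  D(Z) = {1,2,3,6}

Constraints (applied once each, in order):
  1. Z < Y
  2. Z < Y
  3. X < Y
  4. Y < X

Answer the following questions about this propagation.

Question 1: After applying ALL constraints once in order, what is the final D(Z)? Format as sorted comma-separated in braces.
Constraint 1 (Z < Y) on D(Z)={1,2,3,6} D(Y)={1,2,5}: Z {1,2,3,6}->{1,2,3}; Y {1,2,5}->{2,5}
Constraint 2 (Z < Y) on D(Z)={1,2,3} D(Y)={2,5}: no change
Constraint 3 (X < Y) on D(X)={1,2,5,6,7} D(Y)={2,5}: X {1,2,5,6,7}->{1,2}
Constraint 4 (Y < X) on D(Y)={2,5} D(X)={1,2}: Y {2,5}->{}; X {1,2}->{}
So after all 4 constraints: D(Z) = {1,2,3}

Answer: {1,2,3}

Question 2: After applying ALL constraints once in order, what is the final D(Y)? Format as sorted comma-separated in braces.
Answer: {}

Derivation:
Constraint 1 (Z < Y) on D(Z)={1,2,3,6} D(Y)={1,2,5}: Z {1,2,3,6}->{1,2,3}; Y {1,2,5}->{2,5}
Constraint 2 (Z < Y) on D(Z)={1,2,3} D(Y)={2,5}: no change
Constraint 3 (X < Y) on D(X)={1,2,5,6,7} D(Y)={2,5}: X {1,2,5,6,7}->{1,2}
Constraint 4 (Y < X) on D(Y)={2,5} D(X)={1,2}: Y {2,5}->{}; X {1,2}->{}
So after all 4 constraints: D(Y) = {}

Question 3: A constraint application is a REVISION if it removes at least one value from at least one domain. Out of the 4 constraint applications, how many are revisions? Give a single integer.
Constraint 1 (Z < Y) on D(Z)={1,2,3,6} D(Y)={1,2,5}: Z {1,2,3,6}->{1,2,3}; Y {1,2,5}->{2,5} => REVISION
Constraint 2 (Z < Y) on D(Z)={1,2,3} D(Y)={2,5}: no change => not a revision
Constraint 3 (X < Y) on D(X)={1,2,5,6,7} D(Y)={2,5}: X {1,2,5,6,7}->{1,2} => REVISION
Constraint 4 (Y < X) on D(Y)={2,5} D(X)={1,2}: Y {2,5}->{}; X {1,2}->{} => REVISION
Total revisions = 3

Answer: 3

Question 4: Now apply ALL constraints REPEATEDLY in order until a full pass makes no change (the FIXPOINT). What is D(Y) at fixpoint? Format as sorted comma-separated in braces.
Answer: {}

Derivation:
pass 0 (initial): D(Y)={1,2,5}
pass 1: X {1,2,5,6,7}->{}; Y {1,2,5}->{}; Z {1,2,3,6}->{1,2,3}
pass 2: Z {1,2,3}->{}
pass 3: no change
Fixpoint after 3 passes: D(Y) = {}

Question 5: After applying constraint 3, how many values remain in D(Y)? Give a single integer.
Answer: 2

Derivation:
Constraint 1 (Z < Y) on D(Z)={1,2,3,6} D(Y)={1,2,5}: Z {1,2,3,6}->{1,2,3}; Y {1,2,5}->{2,5}
Constraint 2 (Z < Y) on D(Z)={1,2,3} D(Y)={2,5}: no change
Constraint 3 (X < Y) on D(X)={1,2,5,6,7} D(Y)={2,5}: X {1,2,5,6,7}->{1,2}
So after constraint 3: D(Y)={2,5}, size = 2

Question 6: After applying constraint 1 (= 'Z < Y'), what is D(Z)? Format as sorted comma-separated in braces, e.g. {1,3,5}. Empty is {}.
Constraint 1 (Z < Y) on D(Z)={1,2,3,6} D(Y)={1,2,5}: Z {1,2,3,6}->{1,2,3}; Y {1,2,5}->{2,5}
So after constraint 1: D(Z) = {1,2,3}

Answer: {1,2,3}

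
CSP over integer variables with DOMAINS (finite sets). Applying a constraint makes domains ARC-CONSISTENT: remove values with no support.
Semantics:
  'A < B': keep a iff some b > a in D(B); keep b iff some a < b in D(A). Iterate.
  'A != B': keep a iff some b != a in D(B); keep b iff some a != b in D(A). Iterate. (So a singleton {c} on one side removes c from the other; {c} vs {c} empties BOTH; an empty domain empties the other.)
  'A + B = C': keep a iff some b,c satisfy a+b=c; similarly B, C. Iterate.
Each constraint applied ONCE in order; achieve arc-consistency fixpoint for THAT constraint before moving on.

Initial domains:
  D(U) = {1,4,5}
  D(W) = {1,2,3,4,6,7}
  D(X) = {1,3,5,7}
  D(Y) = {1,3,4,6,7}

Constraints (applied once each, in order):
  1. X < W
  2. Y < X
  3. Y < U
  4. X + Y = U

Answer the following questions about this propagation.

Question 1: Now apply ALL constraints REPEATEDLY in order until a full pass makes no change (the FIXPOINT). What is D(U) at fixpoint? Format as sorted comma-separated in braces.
pass 0 (initial): D(U)={1,4,5}
pass 1: U {1,4,5}->{4}; W {1,2,3,4,6,7}->{2,3,4,6,7}; X {1,3,5,7}->{3}; Y {1,3,4,6,7}->{1}
pass 2: W {2,3,4,6,7}->{4,6,7}
pass 3: no change
Fixpoint after 3 passes: D(U) = {4}

Answer: {4}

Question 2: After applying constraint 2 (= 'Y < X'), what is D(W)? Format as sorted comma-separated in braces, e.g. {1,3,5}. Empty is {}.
Constraint 1 (X < W) on D(X)={1,3,5,7} D(W)={1,2,3,4,6,7}: X {1,3,5,7}->{1,3,5}; W {1,2,3,4,6,7}->{2,3,4,6,7}
Constraint 2 (Y < X) on D(Y)={1,3,4,6,7} D(X)={1,3,5}: Y {1,3,4,6,7}->{1,3,4}; X {1,3,5}->{3,5}
So after constraint 2: D(W) = {2,3,4,6,7}

Answer: {2,3,4,6,7}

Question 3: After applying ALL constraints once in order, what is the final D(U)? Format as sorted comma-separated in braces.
Constraint 1 (X < W) on D(X)={1,3,5,7} D(W)={1,2,3,4,6,7}: X {1,3,5,7}->{1,3,5}; W {1,2,3,4,6,7}->{2,3,4,6,7}
Constraint 2 (Y < X) on D(Y)={1,3,4,6,7} D(X)={1,3,5}: Y {1,3,4,6,7}->{1,3,4}; X {1,3,5}->{3,5}
Constraint 3 (Y < U) on D(Y)={1,3,4} D(U)={1,4,5}: U {1,4,5}->{4,5}
Constraint 4 (X + Y = U) on D(X)={3,5} D(Y)={1,3,4} D(U)={4,5}: X {3,5}->{3}; Y {1,3,4}->{1}; U {4,5}->{4}
So after all 4 constraints: D(U) = {4}

Answer: {4}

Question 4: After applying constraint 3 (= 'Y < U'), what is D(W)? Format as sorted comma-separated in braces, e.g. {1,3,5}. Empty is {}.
Constraint 1 (X < W) on D(X)={1,3,5,7} D(W)={1,2,3,4,6,7}: X {1,3,5,7}->{1,3,5}; W {1,2,3,4,6,7}->{2,3,4,6,7}
Constraint 2 (Y < X) on D(Y)={1,3,4,6,7} D(X)={1,3,5}: Y {1,3,4,6,7}->{1,3,4}; X {1,3,5}->{3,5}
Constraint 3 (Y < U) on D(Y)={1,3,4} D(U)={1,4,5}: U {1,4,5}->{4,5}
So after constraint 3: D(W) = {2,3,4,6,7}

Answer: {2,3,4,6,7}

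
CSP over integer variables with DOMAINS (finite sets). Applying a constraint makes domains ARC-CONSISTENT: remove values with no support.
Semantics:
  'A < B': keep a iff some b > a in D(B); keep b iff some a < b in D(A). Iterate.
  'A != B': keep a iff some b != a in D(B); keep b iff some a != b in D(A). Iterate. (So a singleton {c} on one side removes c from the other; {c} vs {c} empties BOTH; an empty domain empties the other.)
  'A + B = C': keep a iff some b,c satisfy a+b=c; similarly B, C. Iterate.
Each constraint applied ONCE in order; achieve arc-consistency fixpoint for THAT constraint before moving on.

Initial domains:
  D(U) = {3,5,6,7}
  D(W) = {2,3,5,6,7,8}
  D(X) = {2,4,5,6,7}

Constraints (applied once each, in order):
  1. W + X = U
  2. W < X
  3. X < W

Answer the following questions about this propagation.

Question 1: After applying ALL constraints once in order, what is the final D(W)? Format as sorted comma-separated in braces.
Answer: {}

Derivation:
Constraint 1 (W + X = U) on D(W)={2,3,5,6,7,8} D(X)={2,4,5,6,7} D(U)={3,5,6,7}: W {2,3,5,6,7,8}->{2,3,5}; X {2,4,5,6,7}->{2,4,5}; U {3,5,6,7}->{5,6,7}
Constraint 2 (W < X) on D(W)={2,3,5} D(X)={2,4,5}: W {2,3,5}->{2,3}; X {2,4,5}->{4,5}
Constraint 3 (X < W) on D(X)={4,5} D(W)={2,3}: X {4,5}->{}; W {2,3}->{}
So after all 3 constraints: D(W) = {}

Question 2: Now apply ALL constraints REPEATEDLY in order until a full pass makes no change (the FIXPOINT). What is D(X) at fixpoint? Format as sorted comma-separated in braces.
Answer: {}

Derivation:
pass 0 (initial): D(X)={2,4,5,6,7}
pass 1: U {3,5,6,7}->{5,6,7}; W {2,3,5,6,7,8}->{}; X {2,4,5,6,7}->{}
pass 2: U {5,6,7}->{}
pass 3: no change
Fixpoint after 3 passes: D(X) = {}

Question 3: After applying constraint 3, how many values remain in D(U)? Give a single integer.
Answer: 3

Derivation:
Constraint 1 (W + X = U) on D(W)={2,3,5,6,7,8} D(X)={2,4,5,6,7} D(U)={3,5,6,7}: W {2,3,5,6,7,8}->{2,3,5}; X {2,4,5,6,7}->{2,4,5}; U {3,5,6,7}->{5,6,7}
Constraint 2 (W < X) on D(W)={2,3,5} D(X)={2,4,5}: W {2,3,5}->{2,3}; X {2,4,5}->{4,5}
Constraint 3 (X < W) on D(X)={4,5} D(W)={2,3}: X {4,5}->{}; W {2,3}->{}
So after constraint 3: D(U)={5,6,7}, size = 3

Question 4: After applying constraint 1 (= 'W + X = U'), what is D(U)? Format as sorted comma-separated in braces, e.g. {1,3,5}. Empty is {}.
Constraint 1 (W + X = U) on D(W)={2,3,5,6,7,8} D(X)={2,4,5,6,7} D(U)={3,5,6,7}: W {2,3,5,6,7,8}->{2,3,5}; X {2,4,5,6,7}->{2,4,5}; U {3,5,6,7}->{5,6,7}
So after constraint 1: D(U) = {5,6,7}

Answer: {5,6,7}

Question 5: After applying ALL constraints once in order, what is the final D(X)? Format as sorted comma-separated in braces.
Answer: {}

Derivation:
Constraint 1 (W + X = U) on D(W)={2,3,5,6,7,8} D(X)={2,4,5,6,7} D(U)={3,5,6,7}: W {2,3,5,6,7,8}->{2,3,5}; X {2,4,5,6,7}->{2,4,5}; U {3,5,6,7}->{5,6,7}
Constraint 2 (W < X) on D(W)={2,3,5} D(X)={2,4,5}: W {2,3,5}->{2,3}; X {2,4,5}->{4,5}
Constraint 3 (X < W) on D(X)={4,5} D(W)={2,3}: X {4,5}->{}; W {2,3}->{}
So after all 3 constraints: D(X) = {}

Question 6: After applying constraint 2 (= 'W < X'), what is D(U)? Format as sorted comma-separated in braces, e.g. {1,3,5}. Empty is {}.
Answer: {5,6,7}

Derivation:
Constraint 1 (W + X = U) on D(W)={2,3,5,6,7,8} D(X)={2,4,5,6,7} D(U)={3,5,6,7}: W {2,3,5,6,7,8}->{2,3,5}; X {2,4,5,6,7}->{2,4,5}; U {3,5,6,7}->{5,6,7}
Constraint 2 (W < X) on D(W)={2,3,5} D(X)={2,4,5}: W {2,3,5}->{2,3}; X {2,4,5}->{4,5}
So after constraint 2: D(U) = {5,6,7}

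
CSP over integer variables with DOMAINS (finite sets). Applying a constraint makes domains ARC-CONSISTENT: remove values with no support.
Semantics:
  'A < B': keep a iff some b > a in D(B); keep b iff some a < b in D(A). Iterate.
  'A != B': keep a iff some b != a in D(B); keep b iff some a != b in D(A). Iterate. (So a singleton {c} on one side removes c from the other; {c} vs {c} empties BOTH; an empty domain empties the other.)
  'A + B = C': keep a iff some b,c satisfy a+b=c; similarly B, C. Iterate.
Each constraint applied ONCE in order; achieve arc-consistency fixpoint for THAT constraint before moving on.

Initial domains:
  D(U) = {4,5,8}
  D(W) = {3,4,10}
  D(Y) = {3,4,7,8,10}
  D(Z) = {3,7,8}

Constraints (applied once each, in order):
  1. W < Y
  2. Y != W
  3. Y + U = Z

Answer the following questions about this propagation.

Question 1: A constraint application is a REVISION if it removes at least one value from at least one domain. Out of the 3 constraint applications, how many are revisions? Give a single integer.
Answer: 2

Derivation:
Constraint 1 (W < Y) on D(W)={3,4,10} D(Y)={3,4,7,8,10}: W {3,4,10}->{3,4}; Y {3,4,7,8,10}->{4,7,8,10} => REVISION
Constraint 2 (Y != W) on D(Y)={4,7,8,10} D(W)={3,4}: no change => not a revision
Constraint 3 (Y + U = Z) on D(Y)={4,7,8,10} D(U)={4,5,8} D(Z)={3,7,8}: Y {4,7,8,10}->{4}; U {4,5,8}->{4}; Z {3,7,8}->{8} => REVISION
Total revisions = 2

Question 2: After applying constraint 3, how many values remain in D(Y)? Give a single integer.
Constraint 1 (W < Y) on D(W)={3,4,10} D(Y)={3,4,7,8,10}: W {3,4,10}->{3,4}; Y {3,4,7,8,10}->{4,7,8,10}
Constraint 2 (Y != W) on D(Y)={4,7,8,10} D(W)={3,4}: no change
Constraint 3 (Y + U = Z) on D(Y)={4,7,8,10} D(U)={4,5,8} D(Z)={3,7,8}: Y {4,7,8,10}->{4}; U {4,5,8}->{4}; Z {3,7,8}->{8}
So after constraint 3: D(Y)={4}, size = 1

Answer: 1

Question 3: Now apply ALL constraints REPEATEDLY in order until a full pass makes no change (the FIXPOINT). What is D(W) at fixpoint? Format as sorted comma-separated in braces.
Answer: {3}

Derivation:
pass 0 (initial): D(W)={3,4,10}
pass 1: U {4,5,8}->{4}; W {3,4,10}->{3,4}; Y {3,4,7,8,10}->{4}; Z {3,7,8}->{8}
pass 2: W {3,4}->{3}
pass 3: no change
Fixpoint after 3 passes: D(W) = {3}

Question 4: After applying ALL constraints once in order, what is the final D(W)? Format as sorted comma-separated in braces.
Answer: {3,4}

Derivation:
Constraint 1 (W < Y) on D(W)={3,4,10} D(Y)={3,4,7,8,10}: W {3,4,10}->{3,4}; Y {3,4,7,8,10}->{4,7,8,10}
Constraint 2 (Y != W) on D(Y)={4,7,8,10} D(W)={3,4}: no change
Constraint 3 (Y + U = Z) on D(Y)={4,7,8,10} D(U)={4,5,8} D(Z)={3,7,8}: Y {4,7,8,10}->{4}; U {4,5,8}->{4}; Z {3,7,8}->{8}
So after all 3 constraints: D(W) = {3,4}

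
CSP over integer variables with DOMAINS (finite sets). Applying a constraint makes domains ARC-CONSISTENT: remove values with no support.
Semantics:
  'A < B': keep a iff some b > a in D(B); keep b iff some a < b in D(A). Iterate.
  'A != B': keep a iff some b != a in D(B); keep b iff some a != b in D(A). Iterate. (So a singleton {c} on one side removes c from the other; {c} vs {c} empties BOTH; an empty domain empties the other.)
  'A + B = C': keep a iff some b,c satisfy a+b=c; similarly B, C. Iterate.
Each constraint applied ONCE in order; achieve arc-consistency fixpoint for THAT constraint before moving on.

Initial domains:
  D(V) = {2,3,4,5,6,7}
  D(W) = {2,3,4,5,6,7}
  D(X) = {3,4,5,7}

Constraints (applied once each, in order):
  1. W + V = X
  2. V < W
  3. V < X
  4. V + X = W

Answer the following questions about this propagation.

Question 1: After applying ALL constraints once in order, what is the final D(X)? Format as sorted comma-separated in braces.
Constraint 1 (W + V = X) on D(W)={2,3,4,5,6,7} D(V)={2,3,4,5,6,7} D(X)={3,4,5,7}: W {2,3,4,5,6,7}->{2,3,4,5}; V {2,3,4,5,6,7}->{2,3,4,5}; X {3,4,5,7}->{4,5,7}
Constraint 2 (V < W) on D(V)={2,3,4,5} D(W)={2,3,4,5}: V {2,3,4,5}->{2,3,4}; W {2,3,4,5}->{3,4,5}
Constraint 3 (V < X) on D(V)={2,3,4} D(X)={4,5,7}: no change
Constraint 4 (V + X = W) on D(V)={2,3,4} D(X)={4,5,7} D(W)={3,4,5}: V {2,3,4}->{}; X {4,5,7}->{}; W {3,4,5}->{}
So after all 4 constraints: D(X) = {}

Answer: {}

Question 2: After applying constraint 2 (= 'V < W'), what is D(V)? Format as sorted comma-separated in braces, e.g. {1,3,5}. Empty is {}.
Answer: {2,3,4}

Derivation:
Constraint 1 (W + V = X) on D(W)={2,3,4,5,6,7} D(V)={2,3,4,5,6,7} D(X)={3,4,5,7}: W {2,3,4,5,6,7}->{2,3,4,5}; V {2,3,4,5,6,7}->{2,3,4,5}; X {3,4,5,7}->{4,5,7}
Constraint 2 (V < W) on D(V)={2,3,4,5} D(W)={2,3,4,5}: V {2,3,4,5}->{2,3,4}; W {2,3,4,5}->{3,4,5}
So after constraint 2: D(V) = {2,3,4}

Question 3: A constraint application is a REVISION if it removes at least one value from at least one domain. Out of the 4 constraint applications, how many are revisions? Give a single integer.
Answer: 3

Derivation:
Constraint 1 (W + V = X) on D(W)={2,3,4,5,6,7} D(V)={2,3,4,5,6,7} D(X)={3,4,5,7}: W {2,3,4,5,6,7}->{2,3,4,5}; V {2,3,4,5,6,7}->{2,3,4,5}; X {3,4,5,7}->{4,5,7} => REVISION
Constraint 2 (V < W) on D(V)={2,3,4,5} D(W)={2,3,4,5}: V {2,3,4,5}->{2,3,4}; W {2,3,4,5}->{3,4,5} => REVISION
Constraint 3 (V < X) on D(V)={2,3,4} D(X)={4,5,7}: no change => not a revision
Constraint 4 (V + X = W) on D(V)={2,3,4} D(X)={4,5,7} D(W)={3,4,5}: V {2,3,4}->{}; X {4,5,7}->{}; W {3,4,5}->{} => REVISION
Total revisions = 3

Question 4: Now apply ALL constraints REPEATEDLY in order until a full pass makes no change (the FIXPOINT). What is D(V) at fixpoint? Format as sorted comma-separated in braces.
pass 0 (initial): D(V)={2,3,4,5,6,7}
pass 1: V {2,3,4,5,6,7}->{}; W {2,3,4,5,6,7}->{}; X {3,4,5,7}->{}
pass 2: no change
Fixpoint after 2 passes: D(V) = {}

Answer: {}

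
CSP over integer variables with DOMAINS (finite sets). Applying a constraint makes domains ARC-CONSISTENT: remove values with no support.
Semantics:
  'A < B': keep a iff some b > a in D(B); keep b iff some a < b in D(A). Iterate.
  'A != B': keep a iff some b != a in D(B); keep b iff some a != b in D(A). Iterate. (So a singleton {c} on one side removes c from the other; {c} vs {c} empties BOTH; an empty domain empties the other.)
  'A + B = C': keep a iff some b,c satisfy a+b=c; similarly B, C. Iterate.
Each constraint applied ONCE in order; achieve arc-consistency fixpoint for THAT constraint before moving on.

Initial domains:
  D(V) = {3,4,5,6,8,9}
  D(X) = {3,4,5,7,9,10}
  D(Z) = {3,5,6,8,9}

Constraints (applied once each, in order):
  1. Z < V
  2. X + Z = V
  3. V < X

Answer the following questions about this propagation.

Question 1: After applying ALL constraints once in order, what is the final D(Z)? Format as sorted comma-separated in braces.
Answer: {3,5,6}

Derivation:
Constraint 1 (Z < V) on D(Z)={3,5,6,8,9} D(V)={3,4,5,6,8,9}: Z {3,5,6,8,9}->{3,5,6,8}; V {3,4,5,6,8,9}->{4,5,6,8,9}
Constraint 2 (X + Z = V) on D(X)={3,4,5,7,9,10} D(Z)={3,5,6,8} D(V)={4,5,6,8,9}: X {3,4,5,7,9,10}->{3,4,5}; Z {3,5,6,8}->{3,5,6}; V {4,5,6,8,9}->{6,8,9}
Constraint 3 (V < X) on D(V)={6,8,9} D(X)={3,4,5}: V {6,8,9}->{}; X {3,4,5}->{}
So after all 3 constraints: D(Z) = {3,5,6}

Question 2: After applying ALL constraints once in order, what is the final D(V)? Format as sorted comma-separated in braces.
Answer: {}

Derivation:
Constraint 1 (Z < V) on D(Z)={3,5,6,8,9} D(V)={3,4,5,6,8,9}: Z {3,5,6,8,9}->{3,5,6,8}; V {3,4,5,6,8,9}->{4,5,6,8,9}
Constraint 2 (X + Z = V) on D(X)={3,4,5,7,9,10} D(Z)={3,5,6,8} D(V)={4,5,6,8,9}: X {3,4,5,7,9,10}->{3,4,5}; Z {3,5,6,8}->{3,5,6}; V {4,5,6,8,9}->{6,8,9}
Constraint 3 (V < X) on D(V)={6,8,9} D(X)={3,4,5}: V {6,8,9}->{}; X {3,4,5}->{}
So after all 3 constraints: D(V) = {}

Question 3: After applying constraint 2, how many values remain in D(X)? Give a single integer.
Answer: 3

Derivation:
Constraint 1 (Z < V) on D(Z)={3,5,6,8,9} D(V)={3,4,5,6,8,9}: Z {3,5,6,8,9}->{3,5,6,8}; V {3,4,5,6,8,9}->{4,5,6,8,9}
Constraint 2 (X + Z = V) on D(X)={3,4,5,7,9,10} D(Z)={3,5,6,8} D(V)={4,5,6,8,9}: X {3,4,5,7,9,10}->{3,4,5}; Z {3,5,6,8}->{3,5,6}; V {4,5,6,8,9}->{6,8,9}
So after constraint 2: D(X)={3,4,5}, size = 3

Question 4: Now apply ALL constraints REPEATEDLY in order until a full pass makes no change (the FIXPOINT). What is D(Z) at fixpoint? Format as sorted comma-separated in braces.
pass 0 (initial): D(Z)={3,5,6,8,9}
pass 1: V {3,4,5,6,8,9}->{}; X {3,4,5,7,9,10}->{}; Z {3,5,6,8,9}->{3,5,6}
pass 2: Z {3,5,6}->{}
pass 3: no change
Fixpoint after 3 passes: D(Z) = {}

Answer: {}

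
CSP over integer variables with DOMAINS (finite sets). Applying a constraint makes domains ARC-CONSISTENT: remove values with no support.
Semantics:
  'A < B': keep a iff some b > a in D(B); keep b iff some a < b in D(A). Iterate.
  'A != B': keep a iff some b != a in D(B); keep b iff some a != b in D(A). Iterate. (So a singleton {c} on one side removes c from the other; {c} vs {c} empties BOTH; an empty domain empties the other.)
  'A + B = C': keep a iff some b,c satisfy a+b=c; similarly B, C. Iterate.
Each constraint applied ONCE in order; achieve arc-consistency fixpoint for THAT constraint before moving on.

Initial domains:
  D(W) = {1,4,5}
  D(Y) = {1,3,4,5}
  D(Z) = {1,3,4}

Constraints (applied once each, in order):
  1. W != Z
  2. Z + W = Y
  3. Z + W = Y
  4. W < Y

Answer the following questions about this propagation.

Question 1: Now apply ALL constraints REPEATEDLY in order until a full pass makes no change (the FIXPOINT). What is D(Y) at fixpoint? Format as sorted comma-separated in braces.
pass 0 (initial): D(Y)={1,3,4,5}
pass 1: W {1,4,5}->{1,4}; Y {1,3,4,5}->{4,5}
pass 2: no change
Fixpoint after 2 passes: D(Y) = {4,5}

Answer: {4,5}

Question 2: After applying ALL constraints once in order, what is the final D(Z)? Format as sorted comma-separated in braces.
Answer: {1,3,4}

Derivation:
Constraint 1 (W != Z) on D(W)={1,4,5} D(Z)={1,3,4}: no change
Constraint 2 (Z + W = Y) on D(Z)={1,3,4} D(W)={1,4,5} D(Y)={1,3,4,5}: W {1,4,5}->{1,4}; Y {1,3,4,5}->{4,5}
Constraint 3 (Z + W = Y) on D(Z)={1,3,4} D(W)={1,4} D(Y)={4,5}: no change
Constraint 4 (W < Y) on D(W)={1,4} D(Y)={4,5}: no change
So after all 4 constraints: D(Z) = {1,3,4}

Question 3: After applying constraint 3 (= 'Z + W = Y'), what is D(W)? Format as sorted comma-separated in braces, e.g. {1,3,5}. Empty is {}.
Answer: {1,4}

Derivation:
Constraint 1 (W != Z) on D(W)={1,4,5} D(Z)={1,3,4}: no change
Constraint 2 (Z + W = Y) on D(Z)={1,3,4} D(W)={1,4,5} D(Y)={1,3,4,5}: W {1,4,5}->{1,4}; Y {1,3,4,5}->{4,5}
Constraint 3 (Z + W = Y) on D(Z)={1,3,4} D(W)={1,4} D(Y)={4,5}: no change
So after constraint 3: D(W) = {1,4}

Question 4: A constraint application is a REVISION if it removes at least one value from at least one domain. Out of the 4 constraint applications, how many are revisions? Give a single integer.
Answer: 1

Derivation:
Constraint 1 (W != Z) on D(W)={1,4,5} D(Z)={1,3,4}: no change => not a revision
Constraint 2 (Z + W = Y) on D(Z)={1,3,4} D(W)={1,4,5} D(Y)={1,3,4,5}: W {1,4,5}->{1,4}; Y {1,3,4,5}->{4,5} => REVISION
Constraint 3 (Z + W = Y) on D(Z)={1,3,4} D(W)={1,4} D(Y)={4,5}: no change => not a revision
Constraint 4 (W < Y) on D(W)={1,4} D(Y)={4,5}: no change => not a revision
Total revisions = 1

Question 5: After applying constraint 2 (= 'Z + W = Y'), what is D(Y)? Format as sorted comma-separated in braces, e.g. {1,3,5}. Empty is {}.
Answer: {4,5}

Derivation:
Constraint 1 (W != Z) on D(W)={1,4,5} D(Z)={1,3,4}: no change
Constraint 2 (Z + W = Y) on D(Z)={1,3,4} D(W)={1,4,5} D(Y)={1,3,4,5}: W {1,4,5}->{1,4}; Y {1,3,4,5}->{4,5}
So after constraint 2: D(Y) = {4,5}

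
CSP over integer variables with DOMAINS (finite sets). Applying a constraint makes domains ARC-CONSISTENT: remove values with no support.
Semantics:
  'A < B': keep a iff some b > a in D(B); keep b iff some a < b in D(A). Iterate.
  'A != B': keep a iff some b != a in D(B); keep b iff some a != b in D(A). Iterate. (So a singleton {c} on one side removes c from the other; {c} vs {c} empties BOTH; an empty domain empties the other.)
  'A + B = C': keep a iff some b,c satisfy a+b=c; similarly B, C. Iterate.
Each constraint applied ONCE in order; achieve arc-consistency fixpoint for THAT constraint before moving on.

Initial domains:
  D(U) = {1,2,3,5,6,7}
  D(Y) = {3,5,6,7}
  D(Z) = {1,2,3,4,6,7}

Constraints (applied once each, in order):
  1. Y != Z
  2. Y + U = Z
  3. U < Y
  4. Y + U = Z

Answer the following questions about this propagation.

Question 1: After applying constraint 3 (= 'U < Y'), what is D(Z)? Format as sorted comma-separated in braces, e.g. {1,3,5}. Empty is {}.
Constraint 1 (Y != Z) on D(Y)={3,5,6,7} D(Z)={1,2,3,4,6,7}: no change
Constraint 2 (Y + U = Z) on D(Y)={3,5,6,7} D(U)={1,2,3,5,6,7} D(Z)={1,2,3,4,6,7}: Y {3,5,6,7}->{3,5,6}; U {1,2,3,5,6,7}->{1,2,3}; Z {1,2,3,4,6,7}->{4,6,7}
Constraint 3 (U < Y) on D(U)={1,2,3} D(Y)={3,5,6}: no change
So after constraint 3: D(Z) = {4,6,7}

Answer: {4,6,7}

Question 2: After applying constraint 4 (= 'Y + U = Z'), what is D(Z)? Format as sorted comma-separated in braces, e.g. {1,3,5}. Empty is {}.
Answer: {4,6,7}

Derivation:
Constraint 1 (Y != Z) on D(Y)={3,5,6,7} D(Z)={1,2,3,4,6,7}: no change
Constraint 2 (Y + U = Z) on D(Y)={3,5,6,7} D(U)={1,2,3,5,6,7} D(Z)={1,2,3,4,6,7}: Y {3,5,6,7}->{3,5,6}; U {1,2,3,5,6,7}->{1,2,3}; Z {1,2,3,4,6,7}->{4,6,7}
Constraint 3 (U < Y) on D(U)={1,2,3} D(Y)={3,5,6}: no change
Constraint 4 (Y + U = Z) on D(Y)={3,5,6} D(U)={1,2,3} D(Z)={4,6,7}: no change
So after constraint 4: D(Z) = {4,6,7}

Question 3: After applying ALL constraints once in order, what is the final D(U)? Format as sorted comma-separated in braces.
Answer: {1,2,3}

Derivation:
Constraint 1 (Y != Z) on D(Y)={3,5,6,7} D(Z)={1,2,3,4,6,7}: no change
Constraint 2 (Y + U = Z) on D(Y)={3,5,6,7} D(U)={1,2,3,5,6,7} D(Z)={1,2,3,4,6,7}: Y {3,5,6,7}->{3,5,6}; U {1,2,3,5,6,7}->{1,2,3}; Z {1,2,3,4,6,7}->{4,6,7}
Constraint 3 (U < Y) on D(U)={1,2,3} D(Y)={3,5,6}: no change
Constraint 4 (Y + U = Z) on D(Y)={3,5,6} D(U)={1,2,3} D(Z)={4,6,7}: no change
So after all 4 constraints: D(U) = {1,2,3}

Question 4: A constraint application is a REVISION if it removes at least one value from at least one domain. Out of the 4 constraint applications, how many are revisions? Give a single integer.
Answer: 1

Derivation:
Constraint 1 (Y != Z) on D(Y)={3,5,6,7} D(Z)={1,2,3,4,6,7}: no change => not a revision
Constraint 2 (Y + U = Z) on D(Y)={3,5,6,7} D(U)={1,2,3,5,6,7} D(Z)={1,2,3,4,6,7}: Y {3,5,6,7}->{3,5,6}; U {1,2,3,5,6,7}->{1,2,3}; Z {1,2,3,4,6,7}->{4,6,7} => REVISION
Constraint 3 (U < Y) on D(U)={1,2,3} D(Y)={3,5,6}: no change => not a revision
Constraint 4 (Y + U = Z) on D(Y)={3,5,6} D(U)={1,2,3} D(Z)={4,6,7}: no change => not a revision
Total revisions = 1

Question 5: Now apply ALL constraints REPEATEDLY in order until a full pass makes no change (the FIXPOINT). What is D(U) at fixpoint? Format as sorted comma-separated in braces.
Answer: {1,2,3}

Derivation:
pass 0 (initial): D(U)={1,2,3,5,6,7}
pass 1: U {1,2,3,5,6,7}->{1,2,3}; Y {3,5,6,7}->{3,5,6}; Z {1,2,3,4,6,7}->{4,6,7}
pass 2: no change
Fixpoint after 2 passes: D(U) = {1,2,3}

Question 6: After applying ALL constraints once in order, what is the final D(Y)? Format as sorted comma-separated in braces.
Answer: {3,5,6}

Derivation:
Constraint 1 (Y != Z) on D(Y)={3,5,6,7} D(Z)={1,2,3,4,6,7}: no change
Constraint 2 (Y + U = Z) on D(Y)={3,5,6,7} D(U)={1,2,3,5,6,7} D(Z)={1,2,3,4,6,7}: Y {3,5,6,7}->{3,5,6}; U {1,2,3,5,6,7}->{1,2,3}; Z {1,2,3,4,6,7}->{4,6,7}
Constraint 3 (U < Y) on D(U)={1,2,3} D(Y)={3,5,6}: no change
Constraint 4 (Y + U = Z) on D(Y)={3,5,6} D(U)={1,2,3} D(Z)={4,6,7}: no change
So after all 4 constraints: D(Y) = {3,5,6}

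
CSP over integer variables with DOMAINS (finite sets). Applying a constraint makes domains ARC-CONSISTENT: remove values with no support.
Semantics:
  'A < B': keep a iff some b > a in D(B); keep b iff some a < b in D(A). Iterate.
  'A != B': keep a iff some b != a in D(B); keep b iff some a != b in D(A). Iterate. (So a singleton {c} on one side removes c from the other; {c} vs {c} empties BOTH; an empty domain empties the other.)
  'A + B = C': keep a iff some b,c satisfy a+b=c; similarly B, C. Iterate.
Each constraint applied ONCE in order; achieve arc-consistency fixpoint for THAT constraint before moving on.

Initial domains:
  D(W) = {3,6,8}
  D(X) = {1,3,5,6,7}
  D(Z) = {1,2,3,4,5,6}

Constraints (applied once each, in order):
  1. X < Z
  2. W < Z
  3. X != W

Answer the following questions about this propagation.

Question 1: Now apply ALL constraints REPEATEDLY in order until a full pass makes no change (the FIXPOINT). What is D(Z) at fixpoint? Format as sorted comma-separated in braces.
Answer: {4,5,6}

Derivation:
pass 0 (initial): D(Z)={1,2,3,4,5,6}
pass 1: W {3,6,8}->{3}; X {1,3,5,6,7}->{1,5}; Z {1,2,3,4,5,6}->{4,5,6}
pass 2: no change
Fixpoint after 2 passes: D(Z) = {4,5,6}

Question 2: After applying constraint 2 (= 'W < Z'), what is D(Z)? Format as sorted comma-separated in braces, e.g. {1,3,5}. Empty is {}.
Constraint 1 (X < Z) on D(X)={1,3,5,6,7} D(Z)={1,2,3,4,5,6}: X {1,3,5,6,7}->{1,3,5}; Z {1,2,3,4,5,6}->{2,3,4,5,6}
Constraint 2 (W < Z) on D(W)={3,6,8} D(Z)={2,3,4,5,6}: W {3,6,8}->{3}; Z {2,3,4,5,6}->{4,5,6}
So after constraint 2: D(Z) = {4,5,6}

Answer: {4,5,6}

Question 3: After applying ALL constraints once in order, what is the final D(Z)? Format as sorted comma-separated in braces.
Constraint 1 (X < Z) on D(X)={1,3,5,6,7} D(Z)={1,2,3,4,5,6}: X {1,3,5,6,7}->{1,3,5}; Z {1,2,3,4,5,6}->{2,3,4,5,6}
Constraint 2 (W < Z) on D(W)={3,6,8} D(Z)={2,3,4,5,6}: W {3,6,8}->{3}; Z {2,3,4,5,6}->{4,5,6}
Constraint 3 (X != W) on D(X)={1,3,5} D(W)={3}: X {1,3,5}->{1,5}
So after all 3 constraints: D(Z) = {4,5,6}

Answer: {4,5,6}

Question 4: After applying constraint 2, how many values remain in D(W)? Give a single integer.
Constraint 1 (X < Z) on D(X)={1,3,5,6,7} D(Z)={1,2,3,4,5,6}: X {1,3,5,6,7}->{1,3,5}; Z {1,2,3,4,5,6}->{2,3,4,5,6}
Constraint 2 (W < Z) on D(W)={3,6,8} D(Z)={2,3,4,5,6}: W {3,6,8}->{3}; Z {2,3,4,5,6}->{4,5,6}
So after constraint 2: D(W)={3}, size = 1

Answer: 1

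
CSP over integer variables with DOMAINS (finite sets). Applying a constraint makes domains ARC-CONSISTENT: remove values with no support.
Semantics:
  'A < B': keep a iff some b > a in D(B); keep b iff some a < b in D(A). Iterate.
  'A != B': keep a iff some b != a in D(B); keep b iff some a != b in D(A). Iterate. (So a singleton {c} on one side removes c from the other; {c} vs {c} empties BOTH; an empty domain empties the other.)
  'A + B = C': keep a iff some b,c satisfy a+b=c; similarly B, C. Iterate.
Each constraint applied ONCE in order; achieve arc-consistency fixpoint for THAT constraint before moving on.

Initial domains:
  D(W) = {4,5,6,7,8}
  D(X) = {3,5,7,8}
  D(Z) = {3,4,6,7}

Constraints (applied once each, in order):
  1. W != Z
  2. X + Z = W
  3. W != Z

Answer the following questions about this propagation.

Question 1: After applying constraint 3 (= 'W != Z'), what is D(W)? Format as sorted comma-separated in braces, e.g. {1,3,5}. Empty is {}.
Constraint 1 (W != Z) on D(W)={4,5,6,7,8} D(Z)={3,4,6,7}: no change
Constraint 2 (X + Z = W) on D(X)={3,5,7,8} D(Z)={3,4,6,7} D(W)={4,5,6,7,8}: X {3,5,7,8}->{3,5}; Z {3,4,6,7}->{3,4}; W {4,5,6,7,8}->{6,7,8}
Constraint 3 (W != Z) on D(W)={6,7,8} D(Z)={3,4}: no change
So after constraint 3: D(W) = {6,7,8}

Answer: {6,7,8}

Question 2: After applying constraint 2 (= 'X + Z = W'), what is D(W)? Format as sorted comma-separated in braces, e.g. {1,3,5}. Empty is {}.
Constraint 1 (W != Z) on D(W)={4,5,6,7,8} D(Z)={3,4,6,7}: no change
Constraint 2 (X + Z = W) on D(X)={3,5,7,8} D(Z)={3,4,6,7} D(W)={4,5,6,7,8}: X {3,5,7,8}->{3,5}; Z {3,4,6,7}->{3,4}; W {4,5,6,7,8}->{6,7,8}
So after constraint 2: D(W) = {6,7,8}

Answer: {6,7,8}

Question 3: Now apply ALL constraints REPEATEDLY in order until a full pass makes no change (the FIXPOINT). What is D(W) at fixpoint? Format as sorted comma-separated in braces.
pass 0 (initial): D(W)={4,5,6,7,8}
pass 1: W {4,5,6,7,8}->{6,7,8}; X {3,5,7,8}->{3,5}; Z {3,4,6,7}->{3,4}
pass 2: no change
Fixpoint after 2 passes: D(W) = {6,7,8}

Answer: {6,7,8}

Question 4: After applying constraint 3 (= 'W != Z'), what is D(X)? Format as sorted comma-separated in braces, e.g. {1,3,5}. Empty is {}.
Answer: {3,5}

Derivation:
Constraint 1 (W != Z) on D(W)={4,5,6,7,8} D(Z)={3,4,6,7}: no change
Constraint 2 (X + Z = W) on D(X)={3,5,7,8} D(Z)={3,4,6,7} D(W)={4,5,6,7,8}: X {3,5,7,8}->{3,5}; Z {3,4,6,7}->{3,4}; W {4,5,6,7,8}->{6,7,8}
Constraint 3 (W != Z) on D(W)={6,7,8} D(Z)={3,4}: no change
So after constraint 3: D(X) = {3,5}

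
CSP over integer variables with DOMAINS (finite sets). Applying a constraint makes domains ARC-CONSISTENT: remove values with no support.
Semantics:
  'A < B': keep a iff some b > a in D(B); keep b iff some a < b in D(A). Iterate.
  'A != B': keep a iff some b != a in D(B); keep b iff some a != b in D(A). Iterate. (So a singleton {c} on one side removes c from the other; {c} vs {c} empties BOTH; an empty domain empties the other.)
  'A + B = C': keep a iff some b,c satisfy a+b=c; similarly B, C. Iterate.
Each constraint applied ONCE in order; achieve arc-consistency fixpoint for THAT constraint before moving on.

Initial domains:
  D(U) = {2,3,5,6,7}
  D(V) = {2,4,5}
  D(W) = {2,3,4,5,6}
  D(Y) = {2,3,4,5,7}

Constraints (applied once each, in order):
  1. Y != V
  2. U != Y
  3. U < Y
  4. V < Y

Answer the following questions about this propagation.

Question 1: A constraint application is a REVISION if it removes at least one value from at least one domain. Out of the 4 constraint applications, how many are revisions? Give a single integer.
Answer: 1

Derivation:
Constraint 1 (Y != V) on D(Y)={2,3,4,5,7} D(V)={2,4,5}: no change => not a revision
Constraint 2 (U != Y) on D(U)={2,3,5,6,7} D(Y)={2,3,4,5,7}: no change => not a revision
Constraint 3 (U < Y) on D(U)={2,3,5,6,7} D(Y)={2,3,4,5,7}: U {2,3,5,6,7}->{2,3,5,6}; Y {2,3,4,5,7}->{3,4,5,7} => REVISION
Constraint 4 (V < Y) on D(V)={2,4,5} D(Y)={3,4,5,7}: no change => not a revision
Total revisions = 1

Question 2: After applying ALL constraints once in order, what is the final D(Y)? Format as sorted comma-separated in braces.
Constraint 1 (Y != V) on D(Y)={2,3,4,5,7} D(V)={2,4,5}: no change
Constraint 2 (U != Y) on D(U)={2,3,5,6,7} D(Y)={2,3,4,5,7}: no change
Constraint 3 (U < Y) on D(U)={2,3,5,6,7} D(Y)={2,3,4,5,7}: U {2,3,5,6,7}->{2,3,5,6}; Y {2,3,4,5,7}->{3,4,5,7}
Constraint 4 (V < Y) on D(V)={2,4,5} D(Y)={3,4,5,7}: no change
So after all 4 constraints: D(Y) = {3,4,5,7}

Answer: {3,4,5,7}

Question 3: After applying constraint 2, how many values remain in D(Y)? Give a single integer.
Constraint 1 (Y != V) on D(Y)={2,3,4,5,7} D(V)={2,4,5}: no change
Constraint 2 (U != Y) on D(U)={2,3,5,6,7} D(Y)={2,3,4,5,7}: no change
So after constraint 2: D(Y)={2,3,4,5,7}, size = 5

Answer: 5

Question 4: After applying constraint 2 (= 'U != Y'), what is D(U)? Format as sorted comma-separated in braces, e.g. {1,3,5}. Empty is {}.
Constraint 1 (Y != V) on D(Y)={2,3,4,5,7} D(V)={2,4,5}: no change
Constraint 2 (U != Y) on D(U)={2,3,5,6,7} D(Y)={2,3,4,5,7}: no change
So after constraint 2: D(U) = {2,3,5,6,7}

Answer: {2,3,5,6,7}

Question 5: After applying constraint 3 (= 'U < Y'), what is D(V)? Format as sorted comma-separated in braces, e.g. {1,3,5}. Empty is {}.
Answer: {2,4,5}

Derivation:
Constraint 1 (Y != V) on D(Y)={2,3,4,5,7} D(V)={2,4,5}: no change
Constraint 2 (U != Y) on D(U)={2,3,5,6,7} D(Y)={2,3,4,5,7}: no change
Constraint 3 (U < Y) on D(U)={2,3,5,6,7} D(Y)={2,3,4,5,7}: U {2,3,5,6,7}->{2,3,5,6}; Y {2,3,4,5,7}->{3,4,5,7}
So after constraint 3: D(V) = {2,4,5}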